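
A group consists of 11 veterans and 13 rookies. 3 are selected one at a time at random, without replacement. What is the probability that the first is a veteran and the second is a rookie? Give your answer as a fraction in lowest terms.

Multiply the conditional probabilities at each draw: 11/24 · 13/23 = 143/552.

143/552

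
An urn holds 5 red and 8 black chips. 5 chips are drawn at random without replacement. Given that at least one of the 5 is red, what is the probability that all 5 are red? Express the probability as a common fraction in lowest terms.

Work in counts. Selections with at least one red: C(13,5) − C(8,5) = 1287 − 56 = 1231.
Of those, selections where all 5 are red: C(5,5) = 1.
Conditional probability = 1/1231.

1/1231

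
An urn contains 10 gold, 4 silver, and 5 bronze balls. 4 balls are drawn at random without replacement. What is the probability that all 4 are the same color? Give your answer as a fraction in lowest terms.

18/323

There are C(19,4) = 3876 ways to draw 4 balls.
All same color: C(10,4) + C(4,4) + C(5,4) = 210 + 1 + 5 = 216.
Probability = 216/3876 = 18/323.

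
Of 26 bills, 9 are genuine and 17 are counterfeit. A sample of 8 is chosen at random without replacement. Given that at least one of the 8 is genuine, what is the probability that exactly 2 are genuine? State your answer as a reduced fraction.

3808/13145

Work in counts. Selections with at least one genuine: C(26,8) − C(17,8) = 1562275 − 24310 = 1537965.
Of those, selections where exactly 2 are genuine: C(9,2)·C(17,6) = 36·12376 = 445536.
Conditional probability = 445536/1537965 = 3808/13145.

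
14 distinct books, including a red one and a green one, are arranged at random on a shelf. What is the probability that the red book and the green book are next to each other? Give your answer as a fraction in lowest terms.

There are 14! = 87178291200 arrangements.
Treat the red book and the green book as a block: 13! arrangements of the blocks × 2 orders within the block = 2·6227020800 = 12454041600.
Probability = 12454041600/87178291200 = 1/7.

1/7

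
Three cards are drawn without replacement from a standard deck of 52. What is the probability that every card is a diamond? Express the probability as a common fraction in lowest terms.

There are C(52,3) = 22100 possible 3-card hands.
Hands that are all diamonds: C(13,3) = 286.
Probability = 286/22100 = 11/850.

11/850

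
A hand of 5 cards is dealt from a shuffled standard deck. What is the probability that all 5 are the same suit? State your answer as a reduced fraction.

33/16660

There are C(52,5) = 2598960 possible 5-card hands.
Hands of one suit: 4 suits × C(13,5) = 4·1287 = 5148.
Probability = 5148/2598960 = 33/16660.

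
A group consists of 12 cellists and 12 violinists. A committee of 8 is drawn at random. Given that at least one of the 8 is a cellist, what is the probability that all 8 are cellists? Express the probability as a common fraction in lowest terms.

5/7424

Work in counts. Selections with at least one cellist: C(24,8) − C(12,8) = 735471 − 495 = 734976.
Of those, selections where all 8 are cellists: C(12,8) = 495.
Conditional probability = 495/734976 = 5/7424.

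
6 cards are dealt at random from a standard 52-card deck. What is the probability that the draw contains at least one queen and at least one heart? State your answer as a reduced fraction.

There are C(52,6) = 20358520 possible draws.
By inclusion-exclusion on the complements, draws missing all queens or all hearts: C(48,6) + C(39,6) − C(36,6) = 12271512 + 3262623 − 1947792 = 13586343.
So draws with at least one of each: 20358520 − 13586343 = 6772177, probability 6772177/20358520.

6772177/20358520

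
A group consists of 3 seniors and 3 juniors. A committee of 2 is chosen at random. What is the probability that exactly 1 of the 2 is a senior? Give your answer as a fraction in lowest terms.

The sample space is all 2-subsets of the 6: C(6,2) = 15.
Selections with exactly 1 senior: choose 1 of the 3 seniors and 1 of the 3 juniors, C(3,1)·C(3,1) = 3·3 = 9.
Probability = 9/15 = 3/5.

3/5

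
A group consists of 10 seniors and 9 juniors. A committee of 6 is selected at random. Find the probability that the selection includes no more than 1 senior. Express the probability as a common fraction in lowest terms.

16/323

There are C(19,6) = 27132 ways to choose the 6.
Favorable selections (no more than 1 senior): C(10,0)·C(9,6) + C(10,1)·C(9,5) = 84 + 1260 = 1344.
Probability = 1344/27132 = 16/323.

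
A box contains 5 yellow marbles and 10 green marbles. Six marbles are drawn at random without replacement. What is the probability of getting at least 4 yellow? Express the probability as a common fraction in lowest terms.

There are C(15,6) = 5005 ways to choose the 6.
Favorable selections (at least 4 yellow): C(5,4)·C(10,2) + C(5,5)·C(10,1) = 225 + 10 = 235.
Probability = 235/5005 = 47/1001.

47/1001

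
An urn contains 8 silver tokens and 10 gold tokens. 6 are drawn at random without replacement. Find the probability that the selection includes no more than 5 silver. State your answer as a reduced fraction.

662/663

There are C(18,6) = 18564 ways to choose the 6.
The complement is exactly 6 silver: C(8,6)·C(10,0) = 28.
Probability = 1 − 28/18564 = 18536/18564 = 662/663.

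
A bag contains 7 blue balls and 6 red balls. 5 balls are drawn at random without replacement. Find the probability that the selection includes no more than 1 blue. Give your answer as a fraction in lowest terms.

There are C(13,5) = 1287 ways to choose the 5.
Favorable selections (no more than 1 blue): C(7,0)·C(6,5) + C(7,1)·C(6,4) = 6 + 105 = 111.
Probability = 111/1287 = 37/429.

37/429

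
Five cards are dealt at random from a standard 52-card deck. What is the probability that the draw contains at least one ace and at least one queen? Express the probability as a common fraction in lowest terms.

There are C(52,5) = 2598960 possible draws.
By inclusion-exclusion on the complements, draws missing all aces or all queens: C(48,5) + C(48,5) − C(44,5) = 1712304 + 1712304 − 1086008 = 2338600.
So draws with at least one of each: 2598960 − 2338600 = 260360, probability 260360/2598960 = 6509/64974.

6509/64974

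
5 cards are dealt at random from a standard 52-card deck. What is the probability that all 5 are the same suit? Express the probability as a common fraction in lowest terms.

33/16660

There are C(52,5) = 2598960 possible 5-card hands.
Hands of one suit: 4 suits × C(13,5) = 4·1287 = 5148.
Probability = 5148/2598960 = 33/16660.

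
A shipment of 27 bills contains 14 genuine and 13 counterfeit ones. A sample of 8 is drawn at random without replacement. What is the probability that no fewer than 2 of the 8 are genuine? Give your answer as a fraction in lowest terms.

5116/5175

Total selections: C(27,8) = 2220075.
Count the complement (fewer than 2 genuine): C(14,0)·C(13,8) + C(14,1)·C(13,7) = 1287 + 24024 = 25311.
Probability = 1 − 25311/2220075 = 2194764/2220075 = 5116/5175.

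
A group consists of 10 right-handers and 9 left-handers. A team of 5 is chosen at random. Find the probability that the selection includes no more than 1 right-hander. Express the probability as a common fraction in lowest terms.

There are C(19,5) = 11628 ways to choose the 5.
Favorable selections (no more than 1 right-hander): C(10,0)·C(9,5) + C(10,1)·C(9,4) = 126 + 1260 = 1386.
Probability = 1386/11628 = 77/646.

77/646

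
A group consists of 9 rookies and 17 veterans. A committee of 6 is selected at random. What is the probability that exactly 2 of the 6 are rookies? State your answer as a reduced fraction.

Total number of selections: C(26,6) = 230230.
Selections with exactly 2 rookies: choose 2 of the 9 rookies and 4 of the 17 veterans, C(9,2)·C(17,4) = 36·2380 = 85680.
Probability = 85680/230230 = 1224/3289.

1224/3289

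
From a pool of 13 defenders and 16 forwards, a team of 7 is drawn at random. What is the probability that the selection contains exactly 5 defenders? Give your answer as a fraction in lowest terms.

66/667

There are C(29,7) = 1560780 ways to choose 7 from 29.
Selections with exactly 5 defenders: choose 5 of the 13 defenders and 2 of the 16 forwards, C(13,5)·C(16,2) = 1287·120 = 154440.
Probability = 154440/1560780 = 66/667.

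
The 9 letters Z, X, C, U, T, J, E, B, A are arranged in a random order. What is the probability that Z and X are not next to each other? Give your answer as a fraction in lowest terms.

7/9

There are 9! = 362880 arrangements.
Arrangements with Z and X adjacent: 2·8! = 80640.
So not adjacent: 362880 − 80640 = 282240, probability 282240/362880 = 7/9.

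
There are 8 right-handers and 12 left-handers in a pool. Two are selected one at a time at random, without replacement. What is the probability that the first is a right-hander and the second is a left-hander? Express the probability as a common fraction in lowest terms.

24/95

Multiply the conditional probabilities at each draw: 8/20 · 12/19 = 96/380 = 24/95.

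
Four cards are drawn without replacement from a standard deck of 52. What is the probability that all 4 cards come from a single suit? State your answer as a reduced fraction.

44/4165

There are C(52,4) = 270725 possible 4-card hands.
Hands of one suit: 4 suits × C(13,4) = 4·715 = 2860.
Probability = 2860/270725 = 44/4165.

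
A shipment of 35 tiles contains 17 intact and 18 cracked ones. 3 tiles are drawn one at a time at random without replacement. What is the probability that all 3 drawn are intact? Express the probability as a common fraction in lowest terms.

Multiply the conditional probabilities at each draw: 17/35 · 16/34 · 15/33 = 4080/39270 = 8/77.

8/77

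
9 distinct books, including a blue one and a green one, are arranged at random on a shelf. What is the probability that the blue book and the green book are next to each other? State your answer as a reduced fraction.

There are 9! = 362880 arrangements.
Treat the blue book and the green book as a block: 8! arrangements of the blocks × 2 orders within the block = 2·40320 = 80640.
Probability = 80640/362880 = 2/9.

2/9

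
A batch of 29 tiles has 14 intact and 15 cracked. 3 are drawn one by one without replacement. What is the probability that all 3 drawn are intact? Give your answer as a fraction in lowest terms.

26/261

Multiply the conditional probabilities at each draw: 14/29 · 13/28 · 12/27 = 2184/21924 = 26/261.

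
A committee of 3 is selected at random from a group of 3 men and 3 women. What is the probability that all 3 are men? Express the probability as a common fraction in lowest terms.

1/20

There are C(6,3) = 20 possible selections.
Selections with all men: C(3,3) = 1.
Probability = 1/20.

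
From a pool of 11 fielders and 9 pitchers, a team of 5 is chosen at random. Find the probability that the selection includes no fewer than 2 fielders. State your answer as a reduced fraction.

Total selections: C(20,5) = 15504.
Count the complement (fewer than 2 fielders): C(11,0)·C(9,5) + C(11,1)·C(9,4) = 126 + 1386 = 1512.
Probability = 1 − 1512/15504 = 13992/15504 = 583/646.

583/646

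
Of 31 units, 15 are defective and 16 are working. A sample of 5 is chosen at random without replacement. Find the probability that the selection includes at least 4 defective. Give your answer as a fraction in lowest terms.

1183/8091

There are C(31,5) = 169911 ways to choose the 5.
Favorable selections (at least 4 defective): C(15,4)·C(16,1) + C(15,5)·C(16,0) = 21840 + 3003 = 24843.
Probability = 24843/169911 = 1183/8091.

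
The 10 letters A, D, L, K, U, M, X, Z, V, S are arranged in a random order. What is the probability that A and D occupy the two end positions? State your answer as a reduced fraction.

1/45

There are 10! = 3628800 arrangements.
Place A and D at the ends in 2 ways, arrange the remaining 8 in 8! = 40320 ways: 2·40320 = 80640.
Probability = 80640/3628800 = 1/45.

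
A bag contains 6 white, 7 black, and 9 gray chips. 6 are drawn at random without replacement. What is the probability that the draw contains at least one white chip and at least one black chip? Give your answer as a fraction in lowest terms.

8812/10659

There are C(22,6) = 74613 possible draws.
By inclusion-exclusion on the complements, draws missing all white or all black: C(16,6) + C(15,6) − C(9,6) = 8008 + 5005 − 84 = 12929.
So draws with at least one of each: 74613 − 12929 = 61684, probability 61684/74613 = 8812/10659.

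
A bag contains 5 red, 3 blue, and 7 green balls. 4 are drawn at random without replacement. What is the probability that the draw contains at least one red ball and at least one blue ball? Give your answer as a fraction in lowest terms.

139/273

There are C(15,4) = 1365 possible draws.
By inclusion-exclusion on the complements, draws missing all red or all blue: C(10,4) + C(12,4) − C(7,4) = 210 + 495 − 35 = 670.
So draws with at least one of each: 1365 − 670 = 695, probability 695/1365 = 139/273.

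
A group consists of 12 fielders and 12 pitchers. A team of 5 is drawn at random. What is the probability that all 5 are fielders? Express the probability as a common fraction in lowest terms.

There are C(24,5) = 42504 possible selections.
Selections with all fielders: C(12,5) = 792.
Probability = 792/42504 = 3/161.

3/161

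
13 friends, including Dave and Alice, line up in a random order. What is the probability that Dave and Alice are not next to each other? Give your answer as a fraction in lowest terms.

11/13

There are 13! = 6227020800 arrangements.
Arrangements with Dave and Alice adjacent: 2·12! = 958003200.
So not adjacent: 6227020800 − 958003200 = 5269017600, probability 5269017600/6227020800 = 11/13.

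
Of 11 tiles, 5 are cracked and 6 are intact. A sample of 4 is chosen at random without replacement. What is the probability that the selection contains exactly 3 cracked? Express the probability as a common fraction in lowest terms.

There are C(11,4) = 330 ways to choose 4 from 11.
Selections with exactly 3 cracked: choose 3 of the 5 cracked and 1 of the 6 intact, C(5,3)·C(6,1) = 10·6 = 60.
Probability = 60/330 = 2/11.

2/11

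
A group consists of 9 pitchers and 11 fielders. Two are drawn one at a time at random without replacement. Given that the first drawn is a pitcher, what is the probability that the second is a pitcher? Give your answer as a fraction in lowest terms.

8/19

After removing one pitcher, 19 remain: 8 pitchers and 11 fielders.
So the probability the next is a pitcher is 8/19.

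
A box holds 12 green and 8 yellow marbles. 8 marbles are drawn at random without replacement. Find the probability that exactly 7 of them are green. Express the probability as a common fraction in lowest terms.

1056/20995

There are C(20,8) = 125970 ways to choose 8 from 20.
Selections with exactly 7 green: choose 7 of the 12 green and 1 of the 8 yellow, C(12,7)·C(8,1) = 792·8 = 6336.
Probability = 6336/125970 = 1056/20995.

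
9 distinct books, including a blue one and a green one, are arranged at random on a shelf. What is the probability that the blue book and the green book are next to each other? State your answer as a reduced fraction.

2/9

There are 9! = 362880 arrangements.
Treat the blue book and the green book as a block: 8! arrangements of the blocks × 2 orders within the block = 2·40320 = 80640.
Probability = 80640/362880 = 2/9.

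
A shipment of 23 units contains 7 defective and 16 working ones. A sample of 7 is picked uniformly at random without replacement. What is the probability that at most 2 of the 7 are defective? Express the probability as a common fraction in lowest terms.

159224/245157

There are C(23,7) = 245157 ways to choose the 7.
Favorable selections (at most 2 defective): C(7,0)·C(16,7) + C(7,1)·C(16,6) + C(7,2)·C(16,5) = 11440 + 56056 + 91728 = 159224.
Probability = 159224/245157.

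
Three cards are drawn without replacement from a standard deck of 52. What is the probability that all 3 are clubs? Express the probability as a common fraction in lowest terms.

11/850

There are C(52,3) = 22100 possible 3-card hands.
Hands that are all clubs: C(13,3) = 286.
Probability = 286/22100 = 11/850.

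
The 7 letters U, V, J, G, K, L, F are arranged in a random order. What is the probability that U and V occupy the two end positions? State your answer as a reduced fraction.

There are 7! = 5040 arrangements.
Place U and V at the ends in 2 ways, arrange the remaining 5 in 5! = 120 ways: 2·120 = 240.
Probability = 240/5040 = 1/21.

1/21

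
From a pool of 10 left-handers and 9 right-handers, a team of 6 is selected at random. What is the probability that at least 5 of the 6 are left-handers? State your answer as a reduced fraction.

59/646

Total selections: C(19,6) = 27132.
Favorable selections (at least 5 left-handers): C(10,5)·C(9,1) + C(10,6)·C(9,0) = 2268 + 210 = 2478.
Probability = 2478/27132 = 59/646.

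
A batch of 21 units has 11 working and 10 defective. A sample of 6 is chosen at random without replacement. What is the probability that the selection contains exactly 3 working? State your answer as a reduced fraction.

Total number of selections: C(21,6) = 54264.
Selections with exactly 3 working: choose 3 of the 11 working and 3 of the 10 defective, C(11,3)·C(10,3) = 165·120 = 19800.
Probability = 19800/54264 = 825/2261.

825/2261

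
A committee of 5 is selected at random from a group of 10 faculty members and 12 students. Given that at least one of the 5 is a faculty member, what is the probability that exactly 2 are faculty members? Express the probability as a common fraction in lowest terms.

50/129

Work in counts. Selections with at least one faculty member: C(22,5) − C(12,5) = 26334 − 792 = 25542.
Of those, selections where exactly 2 are faculty members: C(10,2)·C(12,3) = 45·220 = 9900.
Conditional probability = 9900/25542 = 50/129.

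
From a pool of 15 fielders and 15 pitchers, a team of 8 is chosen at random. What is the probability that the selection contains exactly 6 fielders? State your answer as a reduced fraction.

The sample space is all 8-subsets of the 30: C(30,8) = 5852925.
Selections with exactly 6 fielders: choose 6 of the 15 fielders and 2 of the 15 pitchers, C(15,6)·C(15,2) = 5005·105 = 525525.
Probability = 525525/5852925 = 539/6003.

539/6003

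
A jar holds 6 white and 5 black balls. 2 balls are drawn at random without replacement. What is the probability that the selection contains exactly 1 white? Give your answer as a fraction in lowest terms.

6/11

There are C(11,2) = 55 ways to choose 2 from 11.
Selections with exactly 1 white: choose 1 of the 6 white and 1 of the 5 black, C(6,1)·C(5,1) = 6·5 = 30.
Probability = 30/55 = 6/11.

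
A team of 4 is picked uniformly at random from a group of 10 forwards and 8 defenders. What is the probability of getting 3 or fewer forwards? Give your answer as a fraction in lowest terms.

There are C(18,4) = 3060 ways to choose the 4.
Favorable selections (3 or fewer forwards): C(10,0)·C(8,4) + C(10,1)·C(8,3) + C(10,2)·C(8,2) + C(10,3)·C(8,1) = 70 + 560 + 1260 + 960 = 2850.
Probability = 2850/3060 = 95/102.

95/102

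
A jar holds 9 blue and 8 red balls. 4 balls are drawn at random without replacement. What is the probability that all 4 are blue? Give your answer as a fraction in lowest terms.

9/170

There are C(17,4) = 2380 possible selections.
Selections with all blue: C(9,4) = 126.
Probability = 126/2380 = 9/170.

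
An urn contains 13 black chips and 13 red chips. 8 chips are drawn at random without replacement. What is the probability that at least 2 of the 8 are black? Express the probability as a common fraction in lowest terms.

There are C(26,8) = 1562275 ways to choose the 8.
Count the complement (fewer than 2 black): C(13,0)·C(13,8) + C(13,1)·C(13,7) = 1287 + 22308 = 23595.
Probability = 1 − 23595/1562275 = 1538680/1562275 = 2152/2185.

2152/2185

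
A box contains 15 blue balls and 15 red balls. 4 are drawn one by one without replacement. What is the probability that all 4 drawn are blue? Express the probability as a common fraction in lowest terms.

Multiply the conditional probabilities at each draw: 15/30 · 14/29 · 13/28 · 12/27 = 32760/657720 = 13/261.

13/261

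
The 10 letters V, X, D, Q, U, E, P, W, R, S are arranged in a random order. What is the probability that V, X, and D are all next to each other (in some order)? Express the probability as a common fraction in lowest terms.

There are 10! = 3628800 arrangements.
Treat the three as one block: 8! placements × 3! orders within the block = 40320·6 = 241920.
Probability = 241920/3628800 = 1/15.

1/15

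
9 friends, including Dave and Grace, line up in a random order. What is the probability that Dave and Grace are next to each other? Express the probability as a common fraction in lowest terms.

2/9

There are 9! = 362880 arrangements.
Treat Dave and Grace as a block: 8! arrangements of the blocks × 2 orders within the block = 2·40320 = 80640.
Probability = 80640/362880 = 2/9.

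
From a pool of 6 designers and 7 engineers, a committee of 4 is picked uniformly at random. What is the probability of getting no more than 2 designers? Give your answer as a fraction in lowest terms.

There are C(13,4) = 715 ways to choose the 4.
Count the complement (more than 2 designers): C(6,3)·C(7,1) + C(6,4)·C(7,0) = 140 + 15 = 155.
Probability = 1 − 155/715 = 560/715 = 112/143.

112/143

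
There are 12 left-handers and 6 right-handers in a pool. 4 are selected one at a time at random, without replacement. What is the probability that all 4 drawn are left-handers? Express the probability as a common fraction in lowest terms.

Multiply the conditional probabilities at each draw: 12/18 · 11/17 · 10/16 · 9/15 = 11880/73440 = 11/68.

11/68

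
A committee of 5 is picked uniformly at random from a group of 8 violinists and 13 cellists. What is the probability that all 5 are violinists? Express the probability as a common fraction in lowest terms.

8/2907

There are C(21,5) = 20349 possible selections.
Selections with all violinists: C(8,5) = 56.
Probability = 56/20349 = 8/2907.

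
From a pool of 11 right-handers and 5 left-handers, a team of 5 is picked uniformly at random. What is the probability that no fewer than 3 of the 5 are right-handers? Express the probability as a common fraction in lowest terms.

627/728

Total selections: C(16,5) = 4368.
Favorable selections (no fewer than 3 right-handers): C(11,3)·C(5,2) + C(11,4)·C(5,1) + C(11,5)·C(5,0) = 1650 + 1650 + 462 = 3762.
Probability = 3762/4368 = 627/728.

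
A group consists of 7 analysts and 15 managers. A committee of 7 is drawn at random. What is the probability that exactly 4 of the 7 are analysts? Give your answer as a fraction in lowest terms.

There are C(22,7) = 170544 ways to choose 7 from 22.
Selections with exactly 4 analysts: choose 4 of the 7 analysts and 3 of the 15 managers, C(7,4)·C(15,3) = 35·455 = 15925.
Probability = 15925/170544.

15925/170544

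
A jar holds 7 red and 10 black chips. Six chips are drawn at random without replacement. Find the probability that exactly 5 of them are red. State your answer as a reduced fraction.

Total number of selections: C(17,6) = 12376.
Selections with exactly 5 red: choose 5 of the 7 red and 1 of the 10 black, C(7,5)·C(10,1) = 21·10 = 210.
Probability = 210/12376 = 15/884.

15/884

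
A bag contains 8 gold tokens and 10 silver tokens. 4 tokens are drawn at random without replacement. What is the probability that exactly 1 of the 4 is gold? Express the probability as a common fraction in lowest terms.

16/51

There are C(18,4) = 3060 ways to choose 4 from 18.
Selections with exactly 1 gold: choose 1 of the 8 gold and 3 of the 10 silver, C(8,1)·C(10,3) = 8·120 = 960.
Probability = 960/3060 = 16/51.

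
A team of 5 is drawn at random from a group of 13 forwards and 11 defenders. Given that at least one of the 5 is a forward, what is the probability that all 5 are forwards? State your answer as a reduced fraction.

3/98

Work in counts. Selections with at least one forward: C(24,5) − C(11,5) = 42504 − 462 = 42042.
Of those, selections where all 5 are forwards: C(13,5) = 1287.
Conditional probability = 1287/42042 = 3/98.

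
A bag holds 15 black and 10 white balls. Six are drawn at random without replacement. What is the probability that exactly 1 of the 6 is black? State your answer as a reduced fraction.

The sample space is all 6-subsets of the 25: C(25,6) = 177100.
Selections with exactly 1 black: choose 1 of the 15 black and 5 of the 10 white, C(15,1)·C(10,5) = 15·252 = 3780.
Probability = 3780/177100 = 27/1265.

27/1265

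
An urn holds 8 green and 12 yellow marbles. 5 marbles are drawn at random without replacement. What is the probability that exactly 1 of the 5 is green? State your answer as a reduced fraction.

165/646

The sample space is all 5-subsets of the 20: C(20,5) = 15504.
Selections with exactly 1 green: choose 1 of the 8 green and 4 of the 12 yellow, C(8,1)·C(12,4) = 8·495 = 3960.
Probability = 3960/15504 = 165/646.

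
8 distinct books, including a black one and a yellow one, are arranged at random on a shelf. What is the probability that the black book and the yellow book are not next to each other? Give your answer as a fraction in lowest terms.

3/4

There are 8! = 40320 arrangements.
Arrangements with the black book and the yellow book adjacent: 2·7! = 10080.
So not adjacent: 40320 − 10080 = 30240, probability 30240/40320 = 3/4.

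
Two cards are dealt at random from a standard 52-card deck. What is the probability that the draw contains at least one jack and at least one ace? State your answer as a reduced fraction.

8/663

There are C(52,2) = 1326 possible draws.
By inclusion-exclusion on the complements, draws missing all jacks or all aces: C(48,2) + C(48,2) − C(44,2) = 1128 + 1128 − 946 = 1310.
So draws with at least one of each: 1326 − 1310 = 16, probability 16/1326 = 8/663.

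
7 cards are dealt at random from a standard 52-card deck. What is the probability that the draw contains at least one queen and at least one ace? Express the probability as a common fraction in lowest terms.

There are C(52,7) = 133784560 possible draws.
By inclusion-exclusion on the complements, draws missing all queens or all aces: C(48,7) + C(48,7) − C(44,7) = 73629072 + 73629072 − 38320568 = 108937576.
So draws with at least one of each: 133784560 − 108937576 = 24846984, probability 24846984/133784560 = 3105873/16723070.

3105873/16723070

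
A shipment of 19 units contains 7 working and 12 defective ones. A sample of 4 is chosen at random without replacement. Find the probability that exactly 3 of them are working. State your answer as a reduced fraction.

The sample space is all 4-subsets of the 19: C(19,4) = 3876.
Selections with exactly 3 working: choose 3 of the 7 working and 1 of the 12 defective, C(7,3)·C(12,1) = 35·12 = 420.
Probability = 420/3876 = 35/323.

35/323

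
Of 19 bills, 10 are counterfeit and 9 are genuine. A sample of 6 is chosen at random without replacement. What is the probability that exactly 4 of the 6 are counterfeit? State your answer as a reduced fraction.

Total number of selections: C(19,6) = 27132.
Selections with exactly 4 counterfeit: choose 4 of the 10 counterfeit and 2 of the 9 genuine, C(10,4)·C(9,2) = 210·36 = 7560.
Probability = 7560/27132 = 90/323.

90/323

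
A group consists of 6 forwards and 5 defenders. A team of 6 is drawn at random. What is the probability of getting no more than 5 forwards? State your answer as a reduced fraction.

461/462

Total selections: C(11,6) = 462.
Favorable selections (no more than 5 forwards): C(6,1)·C(5,5) + C(6,2)·C(5,4) + C(6,3)·C(5,3) + C(6,4)·C(5,2) + C(6,5)·C(5,1) = 6 + 75 + 200 + 150 + 30 = 461.
Probability = 461/462.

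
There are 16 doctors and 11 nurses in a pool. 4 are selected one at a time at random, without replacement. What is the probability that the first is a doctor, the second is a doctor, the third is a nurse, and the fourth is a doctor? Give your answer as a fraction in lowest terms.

154/1755

Multiply the conditional probabilities at each draw: 16/27 · 15/26 · 11/25 · 14/24 = 36960/421200 = 154/1755.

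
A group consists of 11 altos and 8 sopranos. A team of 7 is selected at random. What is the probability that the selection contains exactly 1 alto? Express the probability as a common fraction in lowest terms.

The sample space is all 7-subsets of the 19: C(19,7) = 50388.
Selections with exactly 1 alto: choose 1 of the 11 altos and 6 of the 8 sopranos, C(11,1)·C(8,6) = 11·28 = 308.
Probability = 308/50388 = 77/12597.

77/12597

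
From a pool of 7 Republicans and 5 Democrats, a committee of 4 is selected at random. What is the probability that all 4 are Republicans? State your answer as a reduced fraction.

There are C(12,4) = 495 possible selections.
Selections with all Republicans: C(7,4) = 35.
Probability = 35/495 = 7/99.

7/99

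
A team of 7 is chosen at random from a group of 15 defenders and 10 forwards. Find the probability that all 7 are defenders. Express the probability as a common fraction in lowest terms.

117/8740

There are C(25,7) = 480700 possible selections.
Selections with all defenders: C(15,7) = 6435.
Probability = 6435/480700 = 117/8740.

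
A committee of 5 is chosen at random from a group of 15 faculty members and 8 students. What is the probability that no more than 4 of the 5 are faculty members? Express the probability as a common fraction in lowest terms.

Total selections: C(23,5) = 33649.
Favorable selections (no more than 4 faculty members): C(15,0)·C(8,5) + C(15,1)·C(8,4) + C(15,2)·C(8,3) + C(15,3)·C(8,2) + C(15,4)·C(8,1) = 56 + 1050 + 5880 + 12740 + 10920 = 30646.
Probability = 30646/33649 = 398/437.

398/437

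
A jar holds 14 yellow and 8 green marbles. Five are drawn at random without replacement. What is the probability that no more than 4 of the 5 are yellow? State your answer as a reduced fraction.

Total selections: C(22,5) = 26334.
The complement is exactly 5 yellow: C(14,5)·C(8,0) = 2002.
Probability = 1 − 2002/26334 = 24332/26334 = 158/171.

158/171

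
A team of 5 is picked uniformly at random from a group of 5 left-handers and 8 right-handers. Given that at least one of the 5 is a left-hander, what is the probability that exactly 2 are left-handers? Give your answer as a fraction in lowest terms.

Work in counts. Selections with at least one left-hander: C(13,5) − C(8,5) = 1287 − 56 = 1231.
Of those, selections where exactly 2 are left-handers: C(5,2)·C(8,3) = 10·56 = 560.
Conditional probability = 560/1231.

560/1231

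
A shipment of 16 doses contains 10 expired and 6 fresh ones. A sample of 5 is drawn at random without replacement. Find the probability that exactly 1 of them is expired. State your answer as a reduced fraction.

There are C(16,5) = 4368 ways to choose 5 from 16.
Selections with exactly 1 expired: choose 1 of the 10 expired and 4 of the 6 fresh, C(10,1)·C(6,4) = 10·15 = 150.
Probability = 150/4368 = 25/728.

25/728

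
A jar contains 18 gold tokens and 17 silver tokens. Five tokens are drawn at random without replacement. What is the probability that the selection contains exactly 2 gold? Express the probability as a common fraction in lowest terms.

765/2387

There are C(35,5) = 324632 ways to choose 5 from 35.
Selections with exactly 2 gold: choose 2 of the 18 gold and 3 of the 17 silver, C(18,2)·C(17,3) = 153·680 = 104040.
Probability = 104040/324632 = 765/2387.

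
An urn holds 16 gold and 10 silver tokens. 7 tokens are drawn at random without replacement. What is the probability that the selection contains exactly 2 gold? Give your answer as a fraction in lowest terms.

There are C(26,7) = 657800 ways to choose 7 from 26.
Selections with exactly 2 gold: choose 2 of the 16 gold and 5 of the 10 silver, C(16,2)·C(10,5) = 120·252 = 30240.
Probability = 30240/657800 = 756/16445.

756/16445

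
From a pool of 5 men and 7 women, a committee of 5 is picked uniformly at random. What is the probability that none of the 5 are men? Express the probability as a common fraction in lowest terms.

7/264

There are C(12,5) = 792 possible selections.
Selections with no men (all women): C(7,5) = 21.
Probability = 21/792 = 7/264.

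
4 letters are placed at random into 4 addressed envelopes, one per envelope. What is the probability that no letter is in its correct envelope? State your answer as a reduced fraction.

There are 4! = 24 assignments.
By inclusion-exclusion, assignments with no fixed points: C(4,0)·4! − C(4,1)·3! + C(4,2)·2! − C(4,3)·1! + C(4,4)·0! = 9.
Probability = 9/24 = 3/8.

3/8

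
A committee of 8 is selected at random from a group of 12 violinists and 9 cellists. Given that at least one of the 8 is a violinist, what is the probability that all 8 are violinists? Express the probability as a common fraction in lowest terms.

55/22609

Work in counts. Selections with at least one violinist: C(21,8) − C(9,8) = 203490 − 9 = 203481.
Of those, selections where all 8 are violinists: C(12,8) = 495.
Conditional probability = 495/203481 = 55/22609.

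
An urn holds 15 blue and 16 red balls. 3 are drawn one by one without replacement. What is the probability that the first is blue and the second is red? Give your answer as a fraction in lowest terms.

Multiply the conditional probabilities at each draw: 15/31 · 16/30 = 240/930 = 8/31.

8/31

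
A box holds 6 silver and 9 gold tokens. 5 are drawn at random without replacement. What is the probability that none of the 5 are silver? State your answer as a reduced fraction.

There are C(15,5) = 3003 possible selections.
Selections with no silver (all gold): C(9,5) = 126.
Probability = 126/3003 = 6/143.

6/143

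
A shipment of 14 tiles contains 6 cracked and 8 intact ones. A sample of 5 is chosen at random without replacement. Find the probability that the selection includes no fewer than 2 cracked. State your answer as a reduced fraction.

Total selections: C(14,5) = 2002.
Favorable selections (no fewer than 2 cracked): C(6,2)·C(8,3) + C(6,3)·C(8,2) + C(6,4)·C(8,1) + C(6,5)·C(8,0) = 840 + 560 + 120 + 6 = 1526.
Probability = 1526/2002 = 109/143.

109/143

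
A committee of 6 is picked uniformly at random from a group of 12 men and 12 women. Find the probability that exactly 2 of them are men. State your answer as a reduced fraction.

Total number of selections: C(24,6) = 134596.
Selections with exactly 2 men: choose 2 of the 12 men and 4 of the 12 women, C(12,2)·C(12,4) = 66·495 = 32670.
Probability = 32670/134596 = 1485/6118.

1485/6118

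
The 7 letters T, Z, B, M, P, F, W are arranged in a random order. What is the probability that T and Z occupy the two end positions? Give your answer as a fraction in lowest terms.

1/21

There are 7! = 5040 arrangements.
Place T and Z at the ends in 2 ways, arrange the remaining 5 in 5! = 120 ways: 2·120 = 240.
Probability = 240/5040 = 1/21.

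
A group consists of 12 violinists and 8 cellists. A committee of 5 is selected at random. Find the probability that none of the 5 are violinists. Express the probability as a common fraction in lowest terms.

7/1938

There are C(20,5) = 15504 possible selections.
Selections with no violinists (all cellists): C(8,5) = 56.
Probability = 56/15504 = 7/1938.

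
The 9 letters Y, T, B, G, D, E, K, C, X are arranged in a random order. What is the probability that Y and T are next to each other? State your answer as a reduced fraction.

There are 9! = 362880 arrangements.
Treat Y and T as a block: 8! arrangements of the blocks × 2 orders within the block = 2·40320 = 80640.
Probability = 80640/362880 = 2/9.

2/9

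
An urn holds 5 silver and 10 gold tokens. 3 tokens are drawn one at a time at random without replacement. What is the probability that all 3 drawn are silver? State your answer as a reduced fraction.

2/91

Multiply the conditional probabilities at each draw: 5/15 · 4/14 · 3/13 = 60/2730 = 2/91.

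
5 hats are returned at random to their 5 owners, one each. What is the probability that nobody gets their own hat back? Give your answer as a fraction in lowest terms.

11/30

There are 5! = 120 assignments.
By inclusion-exclusion, assignments with no fixed points: C(5,0)·5! − C(5,1)·4! + C(5,2)·3! − C(5,3)·2! + C(5,4)·1! − C(5,5)·0! = 44.
Probability = 44/120 = 11/30.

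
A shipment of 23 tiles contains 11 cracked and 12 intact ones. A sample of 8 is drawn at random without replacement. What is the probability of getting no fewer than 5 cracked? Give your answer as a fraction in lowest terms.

4129/14858

Total selections: C(23,8) = 490314.
Favorable selections (no fewer than 5 cracked): C(11,5)·C(12,3) + C(11,6)·C(12,2) + C(11,7)·C(12,1) + C(11,8)·C(12,0) = 101640 + 30492 + 3960 + 165 = 136257.
Probability = 136257/490314 = 4129/14858.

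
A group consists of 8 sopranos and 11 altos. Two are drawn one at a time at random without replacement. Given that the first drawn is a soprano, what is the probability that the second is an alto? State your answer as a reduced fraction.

11/18

After removing one soprano, 18 remain: 7 sopranos and 11 altos.
So the probability the next is an alto is 11/18.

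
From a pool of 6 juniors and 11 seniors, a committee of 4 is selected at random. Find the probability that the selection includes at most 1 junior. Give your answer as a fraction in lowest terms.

Total selections: C(17,4) = 2380.
Favorable selections (at most 1 junior): C(6,0)·C(11,4) + C(6,1)·C(11,3) = 330 + 990 = 1320.
Probability = 1320/2380 = 66/119.

66/119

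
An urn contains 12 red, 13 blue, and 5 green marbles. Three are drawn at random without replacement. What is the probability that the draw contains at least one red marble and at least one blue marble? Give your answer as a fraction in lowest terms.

There are C(30,3) = 4060 possible draws.
By inclusion-exclusion on the complements, draws missing all red or all blue: C(18,3) + C(17,3) − C(5,3) = 816 + 680 − 10 = 1486.
So draws with at least one of each: 4060 − 1486 = 2574, probability 2574/4060 = 1287/2030.

1287/2030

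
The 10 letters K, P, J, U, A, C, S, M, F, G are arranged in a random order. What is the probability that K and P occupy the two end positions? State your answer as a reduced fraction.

1/45

There are 10! = 3628800 arrangements.
Place K and P at the ends in 2 ways, arrange the remaining 8 in 8! = 40320 ways: 2·40320 = 80640.
Probability = 80640/3628800 = 1/45.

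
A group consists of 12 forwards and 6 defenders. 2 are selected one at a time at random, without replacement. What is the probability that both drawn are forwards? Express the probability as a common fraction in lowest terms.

Multiply the conditional probabilities at each draw: 12/18 · 11/17 = 132/306 = 22/51.

22/51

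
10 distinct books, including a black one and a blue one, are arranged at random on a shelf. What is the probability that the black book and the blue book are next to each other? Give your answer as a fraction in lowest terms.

There are 10! = 3628800 arrangements.
Treat the black book and the blue book as a block: 9! arrangements of the blocks × 2 orders within the block = 2·362880 = 725760.
Probability = 725760/3628800 = 1/5.

1/5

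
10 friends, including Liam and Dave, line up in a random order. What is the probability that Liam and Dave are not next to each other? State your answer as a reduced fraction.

There are 10! = 3628800 arrangements.
Arrangements with Liam and Dave adjacent: 2·9! = 725760.
So not adjacent: 3628800 − 725760 = 2903040, probability 2903040/3628800 = 4/5.

4/5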